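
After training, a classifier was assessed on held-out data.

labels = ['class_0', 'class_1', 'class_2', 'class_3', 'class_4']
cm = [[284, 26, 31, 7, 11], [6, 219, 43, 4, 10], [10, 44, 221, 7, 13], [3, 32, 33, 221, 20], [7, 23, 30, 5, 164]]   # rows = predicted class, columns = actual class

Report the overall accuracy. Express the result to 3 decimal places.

0.752

Accuracy = trace / total = (284+219+221+221+164=1109) / 1474 = 1109/1474 = 0.752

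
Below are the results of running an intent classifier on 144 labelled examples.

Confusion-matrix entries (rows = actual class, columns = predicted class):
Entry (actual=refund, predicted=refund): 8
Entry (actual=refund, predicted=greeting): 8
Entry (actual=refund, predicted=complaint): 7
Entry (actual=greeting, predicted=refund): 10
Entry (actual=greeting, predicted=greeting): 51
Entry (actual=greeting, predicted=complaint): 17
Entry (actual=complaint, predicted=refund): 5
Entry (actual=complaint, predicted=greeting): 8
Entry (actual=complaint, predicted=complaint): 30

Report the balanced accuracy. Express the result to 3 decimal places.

Balanced accuracy = mean of per-class recall.
  refund: recall = 8/23 = 0.3478
  greeting: recall = 51/78 = 0.6538
  complaint: recall = 30/43 = 0.6977
Mean = (0.3478 + 0.6538 + 0.6977) / 3 = 0.566

0.566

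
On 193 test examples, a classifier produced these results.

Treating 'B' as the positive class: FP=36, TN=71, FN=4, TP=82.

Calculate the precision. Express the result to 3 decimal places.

0.695

Precision = TP/(TP+FP) = 82/(82+36) = 82/118 = 0.695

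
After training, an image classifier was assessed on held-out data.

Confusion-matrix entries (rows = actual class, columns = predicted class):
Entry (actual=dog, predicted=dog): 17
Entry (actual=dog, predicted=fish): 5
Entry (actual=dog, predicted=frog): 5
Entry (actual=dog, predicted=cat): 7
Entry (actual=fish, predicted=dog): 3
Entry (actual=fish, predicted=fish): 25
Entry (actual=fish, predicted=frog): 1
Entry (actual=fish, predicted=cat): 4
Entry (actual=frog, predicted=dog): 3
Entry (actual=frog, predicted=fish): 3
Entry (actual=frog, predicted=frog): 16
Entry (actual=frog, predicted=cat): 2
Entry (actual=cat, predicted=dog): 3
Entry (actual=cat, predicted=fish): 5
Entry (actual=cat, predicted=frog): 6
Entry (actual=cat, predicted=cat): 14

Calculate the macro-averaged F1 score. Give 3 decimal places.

0.599

Per-class F1 score (2·TP/(2·TP+FP+FN)):
  dog: TP=17, FP=3+3+3=9, FN=5+5+7=17 → 34/60 = 0.5667
  fish: TP=25, FP=5+3+5=13, FN=3+1+4=8 → 50/71 = 0.7042
  frog: TP=16, FP=5+1+6=12, FN=3+3+2=8 → 32/52 = 0.6154
  cat: TP=14, FP=7+4+2=13, FN=3+5+6=14 → 28/55 = 0.5091
Macro-F1 score = mean = (0.5667 + 0.7042 + 0.6154 + 0.5091) / 4 = 0.599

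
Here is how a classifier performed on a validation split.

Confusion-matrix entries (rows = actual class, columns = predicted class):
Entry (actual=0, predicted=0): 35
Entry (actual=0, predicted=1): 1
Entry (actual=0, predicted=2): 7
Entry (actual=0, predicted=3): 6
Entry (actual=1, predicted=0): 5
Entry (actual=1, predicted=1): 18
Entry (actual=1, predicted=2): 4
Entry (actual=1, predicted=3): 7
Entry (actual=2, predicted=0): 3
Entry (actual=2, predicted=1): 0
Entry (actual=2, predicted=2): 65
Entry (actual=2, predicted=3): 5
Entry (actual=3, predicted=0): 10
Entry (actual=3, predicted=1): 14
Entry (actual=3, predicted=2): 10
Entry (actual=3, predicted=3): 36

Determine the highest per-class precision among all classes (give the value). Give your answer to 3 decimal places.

Per-class precision (TP/(TP+FP)):
  0: TP=35, FP=5+3+10=18 → 35/53 = 0.6604
  1: TP=18, FP=1+0+14=15 → 18/33 = 0.5455
  2: TP=65, FP=7+4+10=21 → 65/86 = 0.7558
  3: TP=36, FP=6+7+5=18 → 36/54 = 0.6667
Highest is class '2' with precision = 0.756.

0.756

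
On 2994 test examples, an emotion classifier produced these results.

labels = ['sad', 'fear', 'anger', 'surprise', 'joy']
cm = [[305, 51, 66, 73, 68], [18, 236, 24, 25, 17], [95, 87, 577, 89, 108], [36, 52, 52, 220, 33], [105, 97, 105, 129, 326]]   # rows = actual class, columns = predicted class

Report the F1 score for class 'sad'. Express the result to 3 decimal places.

0.544

Take TP from the diagonal, FP from the rest of the 'sad' prediction marginal, FN from the rest of the 'sad' actual marginal.
F1 score = 2·TP/(2·TP+FP+FN).
sad: TP=305, FP=18+95+36+105=254, FN=51+66+73+68=258 → 610/1122 = 0.5437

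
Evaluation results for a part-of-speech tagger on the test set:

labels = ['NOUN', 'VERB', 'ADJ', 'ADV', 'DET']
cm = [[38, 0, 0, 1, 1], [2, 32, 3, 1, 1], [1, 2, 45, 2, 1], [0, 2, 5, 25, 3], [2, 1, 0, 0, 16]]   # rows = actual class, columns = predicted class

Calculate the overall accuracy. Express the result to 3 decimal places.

0.848

Accuracy = trace / total = (38+32+45+25+16=156) / 184 = 156/184 = 0.848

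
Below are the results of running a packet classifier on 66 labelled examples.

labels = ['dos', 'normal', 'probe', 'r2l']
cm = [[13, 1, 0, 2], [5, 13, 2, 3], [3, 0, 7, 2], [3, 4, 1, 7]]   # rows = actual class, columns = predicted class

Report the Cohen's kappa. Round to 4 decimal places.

Observed agreement pₒ = trace/N = 40/66 = 0.60606
Expected agreement pₑ = Σ (rowᵢ·colᵢ)/N² = (16·24 + 23·18 + 12·10 + 15·14)/66² = 0.25895
κ = (pₒ − pₑ)/(1 − pₑ) = (0.60606 − 0.25895)/(1 − 0.25895) = 0.4684

0.4684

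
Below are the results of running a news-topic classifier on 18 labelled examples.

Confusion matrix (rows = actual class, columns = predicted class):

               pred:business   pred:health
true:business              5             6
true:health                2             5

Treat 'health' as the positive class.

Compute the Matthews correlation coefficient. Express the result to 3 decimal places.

MCC = (TP·TN − FP·FN) / √((TP+FP)(TP+FN)(TN+FP)(TN+FN))
Numerator = 5·5 − 6·2 = 13
Denominator = √(11·7·11·7) = √5929 = 77.0000
MCC = 13 / 77.0000 = 0.169

0.169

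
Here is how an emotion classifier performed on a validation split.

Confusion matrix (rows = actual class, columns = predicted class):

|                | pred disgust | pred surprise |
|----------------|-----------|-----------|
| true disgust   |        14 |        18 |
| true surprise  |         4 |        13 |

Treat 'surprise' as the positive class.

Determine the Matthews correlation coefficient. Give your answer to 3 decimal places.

0.200

MCC = (TP·TN − FP·FN) / √((TP+FP)(TP+FN)(TN+FP)(TN+FN))
Numerator = 13·14 − 18·4 = 110
Denominator = √(31·17·32·18) = √303552 = 550.9555
MCC = 110 / 550.9555 = 0.200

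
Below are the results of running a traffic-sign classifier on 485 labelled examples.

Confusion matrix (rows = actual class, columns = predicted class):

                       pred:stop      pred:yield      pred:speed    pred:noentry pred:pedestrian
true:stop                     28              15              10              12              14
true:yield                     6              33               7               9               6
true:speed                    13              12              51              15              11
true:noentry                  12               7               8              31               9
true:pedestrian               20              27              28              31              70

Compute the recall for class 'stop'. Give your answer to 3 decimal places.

0.354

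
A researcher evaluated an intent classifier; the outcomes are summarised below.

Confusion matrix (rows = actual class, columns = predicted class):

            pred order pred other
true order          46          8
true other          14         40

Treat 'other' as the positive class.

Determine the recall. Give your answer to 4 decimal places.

0.7407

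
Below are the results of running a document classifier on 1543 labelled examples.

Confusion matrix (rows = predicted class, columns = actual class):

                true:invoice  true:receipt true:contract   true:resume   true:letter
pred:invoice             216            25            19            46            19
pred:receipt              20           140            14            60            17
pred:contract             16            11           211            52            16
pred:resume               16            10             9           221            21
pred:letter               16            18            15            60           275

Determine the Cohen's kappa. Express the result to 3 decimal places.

Observed agreement pₒ = trace/N = 1063/1543 = 0.6889
Expected agreement pₑ = Σ (rowᵢ·colᵢ)/N² = (284·325 + 204·251 + 268·306 + 439·277 + 348·384)/1543² = 0.2019
κ = (pₒ − pₑ)/(1 − pₑ) = (0.6889 − 0.2019)/(1 − 0.2019) = 0.610

0.610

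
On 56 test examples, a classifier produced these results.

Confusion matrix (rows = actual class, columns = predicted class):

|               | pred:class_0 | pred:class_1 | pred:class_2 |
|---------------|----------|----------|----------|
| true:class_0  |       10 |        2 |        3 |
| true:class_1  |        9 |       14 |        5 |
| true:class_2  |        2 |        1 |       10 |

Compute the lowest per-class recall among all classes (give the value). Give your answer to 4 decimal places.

0.5000

Per-class recall (TP/(TP+FN)):
  class_0: TP=10, FN=2+3=5 → 10/15 = 0.66667
  class_1: TP=14, FN=9+5=14 → 14/28 = 0.50000
  class_2: TP=10, FN=2+1=3 → 10/13 = 0.76923
Lowest is class 'class_1' with recall = 0.5000.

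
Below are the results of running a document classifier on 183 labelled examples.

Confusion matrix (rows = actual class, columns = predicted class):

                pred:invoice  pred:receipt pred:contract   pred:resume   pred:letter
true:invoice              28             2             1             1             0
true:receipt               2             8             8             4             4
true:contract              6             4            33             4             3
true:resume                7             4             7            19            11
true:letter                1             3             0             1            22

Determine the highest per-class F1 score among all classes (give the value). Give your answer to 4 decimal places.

Per-class F1 score (2·TP/(2·TP+FP+FN)):
  invoice: TP=28, FP=2+6+7+1=16, FN=2+1+1+0=4 → 56/76 = 0.73684
  receipt: TP=8, FP=2+4+4+3=13, FN=2+8+4+4=18 → 16/47 = 0.34043
  contract: TP=33, FP=1+8+7+0=16, FN=6+4+4+3=17 → 66/99 = 0.66667
  resume: TP=19, FP=1+4+4+1=10, FN=7+4+7+11=29 → 38/77 = 0.49351
  letter: TP=22, FP=0+4+3+11=18, FN=1+3+0+1=5 → 44/67 = 0.65672
Highest is class 'invoice' with F1 score = 0.7368.

0.7368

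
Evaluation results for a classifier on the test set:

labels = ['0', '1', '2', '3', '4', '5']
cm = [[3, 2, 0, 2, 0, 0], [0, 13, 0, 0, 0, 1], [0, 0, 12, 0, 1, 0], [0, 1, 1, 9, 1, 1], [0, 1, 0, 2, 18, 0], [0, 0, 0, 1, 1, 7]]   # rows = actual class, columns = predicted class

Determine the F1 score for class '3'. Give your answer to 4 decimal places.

One-vs-rest for '3': TP = diagonal; FP = other classes predicted '3'; FN = '3' predicted as other.
F1 score = 2·TP/(2·TP+FP+FN).
3: TP=9, FP=2+0+0+2+1=5, FN=0+1+1+1+1=4 → 18/27 = 0.66667

0.6667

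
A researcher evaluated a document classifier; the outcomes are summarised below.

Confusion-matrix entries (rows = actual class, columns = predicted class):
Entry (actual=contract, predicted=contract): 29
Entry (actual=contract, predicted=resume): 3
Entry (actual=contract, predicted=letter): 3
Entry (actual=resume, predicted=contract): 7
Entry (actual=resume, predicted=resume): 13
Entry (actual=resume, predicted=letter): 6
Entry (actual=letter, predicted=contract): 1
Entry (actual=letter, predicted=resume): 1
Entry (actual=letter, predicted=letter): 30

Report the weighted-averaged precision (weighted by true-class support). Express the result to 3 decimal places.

0.773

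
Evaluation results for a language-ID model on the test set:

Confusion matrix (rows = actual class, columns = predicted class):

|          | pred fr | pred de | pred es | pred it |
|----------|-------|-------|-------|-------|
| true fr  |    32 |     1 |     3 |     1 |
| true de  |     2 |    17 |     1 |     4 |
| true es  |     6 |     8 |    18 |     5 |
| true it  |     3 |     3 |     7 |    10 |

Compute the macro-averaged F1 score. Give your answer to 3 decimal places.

0.613

Per-class F1 score (2·TP/(2·TP+FP+FN)):
  fr: TP=32, FP=2+6+3=11, FN=1+3+1=5 → 64/80 = 0.8000
  de: TP=17, FP=1+8+3=12, FN=2+1+4=7 → 34/53 = 0.6415
  es: TP=18, FP=3+1+7=11, FN=6+8+5=19 → 36/66 = 0.5455
  it: TP=10, FP=1+4+5=10, FN=3+3+7=13 → 20/43 = 0.4651
Macro-F1 score = mean = (0.8000 + 0.6415 + 0.5455 + 0.4651) / 4 = 0.613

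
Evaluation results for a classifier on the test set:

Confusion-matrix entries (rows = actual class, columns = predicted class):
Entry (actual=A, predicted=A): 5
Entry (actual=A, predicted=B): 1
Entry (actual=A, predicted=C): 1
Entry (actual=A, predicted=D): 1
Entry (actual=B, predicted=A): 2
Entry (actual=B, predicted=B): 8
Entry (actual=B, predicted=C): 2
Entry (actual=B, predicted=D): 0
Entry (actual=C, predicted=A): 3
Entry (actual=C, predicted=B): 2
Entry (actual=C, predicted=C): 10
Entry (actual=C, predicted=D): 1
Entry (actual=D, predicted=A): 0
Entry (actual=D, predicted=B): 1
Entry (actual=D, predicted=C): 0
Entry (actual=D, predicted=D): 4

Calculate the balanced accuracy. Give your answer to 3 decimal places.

0.679

Balanced accuracy = mean of per-class recall.
  A: recall = 5/8 = 0.6250
  B: recall = 8/12 = 0.6667
  C: recall = 10/16 = 0.6250
  D: recall = 4/5 = 0.8000
Mean = (0.6250 + 0.6667 + 0.6250 + 0.8000) / 4 = 0.679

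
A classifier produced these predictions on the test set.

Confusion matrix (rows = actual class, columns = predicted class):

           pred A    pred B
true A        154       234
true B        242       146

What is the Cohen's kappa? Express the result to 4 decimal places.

-0.2268

Observed agreement pₒ = trace/N = 300/776 = 0.38660
Expected agreement pₑ = Σ (rowᵢ·colᵢ)/N² = (388·396 + 388·380)/776² = 0.50000
κ = (pₒ − pₑ)/(1 − pₑ) = (0.38660 − 0.50000)/(1 − 0.50000) = -0.2268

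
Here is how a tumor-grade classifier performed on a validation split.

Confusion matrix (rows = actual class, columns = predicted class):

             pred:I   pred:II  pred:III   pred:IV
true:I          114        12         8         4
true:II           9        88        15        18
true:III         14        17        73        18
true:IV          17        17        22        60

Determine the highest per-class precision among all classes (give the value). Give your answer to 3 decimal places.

0.740

Per-class precision (TP/(TP+FP)):
  I: TP=114, FP=9+14+17=40 → 114/154 = 0.7403
  II: TP=88, FP=12+17+17=46 → 88/134 = 0.6567
  III: TP=73, FP=8+15+22=45 → 73/118 = 0.6186
  IV: TP=60, FP=4+18+18=40 → 60/100 = 0.6000
Highest is class 'I' with precision = 0.740.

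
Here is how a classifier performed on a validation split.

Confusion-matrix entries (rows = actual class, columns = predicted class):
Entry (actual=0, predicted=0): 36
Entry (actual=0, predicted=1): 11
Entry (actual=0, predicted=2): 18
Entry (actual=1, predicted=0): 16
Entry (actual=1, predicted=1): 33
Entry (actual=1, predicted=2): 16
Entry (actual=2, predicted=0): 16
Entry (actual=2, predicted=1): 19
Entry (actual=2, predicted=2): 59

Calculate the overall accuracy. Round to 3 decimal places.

0.571

Accuracy = trace / total = (36+33+59=128) / 224 = 128/224 = 0.571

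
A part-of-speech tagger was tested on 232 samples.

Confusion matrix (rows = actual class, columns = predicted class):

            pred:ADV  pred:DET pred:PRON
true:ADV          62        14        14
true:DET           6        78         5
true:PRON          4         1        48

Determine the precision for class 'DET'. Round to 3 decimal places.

Take TP from the diagonal, FP from the rest of the 'DET' prediction marginal, FN from the rest of the 'DET' actual marginal.
precision = TP/(TP+FP).
DET: TP=78, FP=14+1=15 → 78/93 = 0.8387

0.839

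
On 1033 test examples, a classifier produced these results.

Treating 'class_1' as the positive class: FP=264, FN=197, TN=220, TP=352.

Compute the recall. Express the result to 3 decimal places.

0.641

Recall = TP/(TP+FN) = 352/(352+197) = 352/549 = 0.641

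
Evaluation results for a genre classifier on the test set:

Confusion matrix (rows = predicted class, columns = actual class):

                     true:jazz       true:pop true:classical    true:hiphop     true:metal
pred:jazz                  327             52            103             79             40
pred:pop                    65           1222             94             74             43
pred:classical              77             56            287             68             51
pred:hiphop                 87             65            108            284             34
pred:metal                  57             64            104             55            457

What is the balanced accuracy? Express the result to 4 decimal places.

Balanced accuracy = mean of per-class recall.
  jazz: recall = 327/613 = 0.53344
  pop: recall = 1222/1459 = 0.83756
  classical: recall = 287/696 = 0.41236
  hiphop: recall = 284/560 = 0.50714
  metal: recall = 457/625 = 0.73120
Mean = (0.53344 + 0.83756 + 0.41236 + 0.50714 + 0.73120) / 5 = 0.6043

0.6043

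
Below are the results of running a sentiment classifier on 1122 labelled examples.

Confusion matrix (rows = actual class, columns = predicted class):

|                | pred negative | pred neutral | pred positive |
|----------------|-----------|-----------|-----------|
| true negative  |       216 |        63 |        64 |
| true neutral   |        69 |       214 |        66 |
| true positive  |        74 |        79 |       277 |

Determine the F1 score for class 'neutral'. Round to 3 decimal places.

Treat 'neutral' as positive and all other classes as negative.
F1 score = 2·TP/(2·TP+FP+FN).
neutral: TP=214, FP=63+79=142, FN=69+66=135 → 428/705 = 0.6071

0.607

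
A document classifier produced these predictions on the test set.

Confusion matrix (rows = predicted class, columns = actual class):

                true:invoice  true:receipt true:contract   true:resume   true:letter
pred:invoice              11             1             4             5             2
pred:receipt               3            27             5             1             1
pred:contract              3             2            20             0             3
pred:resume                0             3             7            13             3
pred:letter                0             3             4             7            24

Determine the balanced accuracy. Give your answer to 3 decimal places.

Balanced accuracy = mean of per-class recall.
  invoice: recall = 11/17 = 0.6471
  receipt: recall = 27/36 = 0.7500
  contract: recall = 20/40 = 0.5000
  resume: recall = 13/26 = 0.5000
  letter: recall = 24/33 = 0.7273
Mean = (0.6471 + 0.7500 + 0.5000 + 0.5000 + 0.7273) / 5 = 0.625

0.625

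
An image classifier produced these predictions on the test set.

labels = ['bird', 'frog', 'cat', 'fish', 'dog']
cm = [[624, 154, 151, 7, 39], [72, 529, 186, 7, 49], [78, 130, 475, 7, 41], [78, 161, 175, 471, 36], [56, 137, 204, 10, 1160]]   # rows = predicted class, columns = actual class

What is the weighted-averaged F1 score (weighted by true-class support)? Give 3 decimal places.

Per-class F1 score (2·TP/(2·TP+FP+FN)):
  bird: TP=624, FP=154+151+7+39=351, FN=72+78+78+56=284 → 1248/1883 = 0.6628
  frog: TP=529, FP=72+186+7+49=314, FN=154+130+161+137=582 → 1058/1954 = 0.5415
  cat: TP=475, FP=78+130+7+41=256, FN=151+186+175+204=716 → 950/1922 = 0.4943
  fish: TP=471, FP=78+161+175+36=450, FN=7+7+7+10=31 → 942/1423 = 0.6620
  dog: TP=1160, FP=56+137+204+10=407, FN=39+49+41+36=165 → 2320/2892 = 0.8022
Weighted-F1 score = Σ (supportᵢ/N)·F1 scoreᵢ with N=5037: (908/5037)·0.6628 + (1111/5037)·0.5415 + (1191/5037)·0.4943 + (502/5037)·0.6620 + (1325/5037)·0.8022 = 0.633

0.633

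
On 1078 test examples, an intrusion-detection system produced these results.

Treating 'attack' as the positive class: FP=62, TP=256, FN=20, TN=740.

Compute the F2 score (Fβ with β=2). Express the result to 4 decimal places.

0.9001

Fβ = (1+β²)·TP / ((1+β²)·TP + β²·FN + FP), with β²=4
= 5·256 / (5·256 + 4·20 + 62) = 0.9001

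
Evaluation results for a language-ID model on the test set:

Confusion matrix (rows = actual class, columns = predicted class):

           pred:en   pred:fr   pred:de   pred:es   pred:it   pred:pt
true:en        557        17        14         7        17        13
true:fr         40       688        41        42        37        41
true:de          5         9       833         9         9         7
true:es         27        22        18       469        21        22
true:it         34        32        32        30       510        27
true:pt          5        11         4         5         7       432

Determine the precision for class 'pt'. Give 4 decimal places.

0.7970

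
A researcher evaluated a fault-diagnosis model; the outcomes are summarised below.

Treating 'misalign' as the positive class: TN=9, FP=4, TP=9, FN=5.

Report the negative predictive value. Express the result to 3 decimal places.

0.643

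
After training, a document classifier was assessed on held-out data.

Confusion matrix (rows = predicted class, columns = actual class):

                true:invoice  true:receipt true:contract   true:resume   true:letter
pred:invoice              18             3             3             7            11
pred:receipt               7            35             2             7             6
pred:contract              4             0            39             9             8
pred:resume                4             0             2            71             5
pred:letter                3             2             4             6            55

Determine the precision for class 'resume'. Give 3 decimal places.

precision = TP/(TP+FP).
resume: TP=71, FP=4+0+2+5=11 → 71/82 = 0.8659

0.866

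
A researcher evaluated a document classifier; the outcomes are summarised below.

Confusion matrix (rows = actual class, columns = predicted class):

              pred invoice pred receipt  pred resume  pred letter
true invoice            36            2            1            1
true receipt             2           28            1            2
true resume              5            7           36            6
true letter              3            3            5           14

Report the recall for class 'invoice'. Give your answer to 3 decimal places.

Take TP from the diagonal, FP from the rest of the 'invoice' prediction marginal, FN from the rest of the 'invoice' actual marginal.
recall = TP/(TP+FN).
invoice: TP=36, FN=2+1+1=4 → 36/40 = 0.9000

0.900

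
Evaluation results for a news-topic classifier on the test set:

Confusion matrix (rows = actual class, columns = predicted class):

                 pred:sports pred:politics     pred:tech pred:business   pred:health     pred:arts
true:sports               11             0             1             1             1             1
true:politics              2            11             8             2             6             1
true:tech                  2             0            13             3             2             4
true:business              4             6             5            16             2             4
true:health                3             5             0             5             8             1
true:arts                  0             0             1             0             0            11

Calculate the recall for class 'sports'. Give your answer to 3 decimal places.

Take TP from the diagonal, FP from the rest of the 'sports' prediction marginal, FN from the rest of the 'sports' actual marginal.
recall = TP/(TP+FN).
sports: TP=11, FN=0+1+1+1+1=4 → 11/15 = 0.7333

0.733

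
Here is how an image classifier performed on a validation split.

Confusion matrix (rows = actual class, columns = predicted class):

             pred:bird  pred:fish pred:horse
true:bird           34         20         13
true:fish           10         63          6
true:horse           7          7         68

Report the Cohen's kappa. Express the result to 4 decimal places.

0.5815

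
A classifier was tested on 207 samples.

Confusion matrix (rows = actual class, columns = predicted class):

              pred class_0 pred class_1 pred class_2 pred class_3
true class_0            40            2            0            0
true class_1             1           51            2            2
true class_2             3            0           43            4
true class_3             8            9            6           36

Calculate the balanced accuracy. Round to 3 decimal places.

0.833

Balanced accuracy = mean of per-class recall.
  class_0: recall = 40/42 = 0.9524
  class_1: recall = 51/56 = 0.9107
  class_2: recall = 43/50 = 0.8600
  class_3: recall = 36/59 = 0.6102
Mean = (0.9524 + 0.9107 + 0.8600 + 0.6102) / 4 = 0.833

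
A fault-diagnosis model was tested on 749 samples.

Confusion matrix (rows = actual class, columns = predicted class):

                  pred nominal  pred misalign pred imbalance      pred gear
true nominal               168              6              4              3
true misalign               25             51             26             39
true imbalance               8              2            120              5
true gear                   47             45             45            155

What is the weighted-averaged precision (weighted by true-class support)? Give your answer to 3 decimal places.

Per-class precision (TP/(TP+FP)):
  nominal: TP=168, FP=25+8+47=80 → 168/248 = 0.6774
  misalign: TP=51, FP=6+2+45=53 → 51/104 = 0.4904
  imbalance: TP=120, FP=4+26+45=75 → 120/195 = 0.6154
  gear: TP=155, FP=3+39+5=47 → 155/202 = 0.7673
Weighted-precision = Σ (supportᵢ/N)·precisionᵢ with N=749: (181/749)·0.6774 + (141/749)·0.4904 + (135/749)·0.6154 + (292/749)·0.7673 = 0.666

0.666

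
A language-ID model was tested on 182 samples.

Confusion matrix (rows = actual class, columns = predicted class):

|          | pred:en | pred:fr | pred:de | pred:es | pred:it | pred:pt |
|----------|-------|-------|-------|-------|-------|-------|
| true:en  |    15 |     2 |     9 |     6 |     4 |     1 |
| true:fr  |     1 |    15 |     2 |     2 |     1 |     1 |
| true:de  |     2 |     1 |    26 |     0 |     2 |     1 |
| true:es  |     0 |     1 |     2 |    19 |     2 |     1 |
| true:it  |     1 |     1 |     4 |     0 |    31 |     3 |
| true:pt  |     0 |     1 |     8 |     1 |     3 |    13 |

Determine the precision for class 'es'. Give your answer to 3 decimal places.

0.679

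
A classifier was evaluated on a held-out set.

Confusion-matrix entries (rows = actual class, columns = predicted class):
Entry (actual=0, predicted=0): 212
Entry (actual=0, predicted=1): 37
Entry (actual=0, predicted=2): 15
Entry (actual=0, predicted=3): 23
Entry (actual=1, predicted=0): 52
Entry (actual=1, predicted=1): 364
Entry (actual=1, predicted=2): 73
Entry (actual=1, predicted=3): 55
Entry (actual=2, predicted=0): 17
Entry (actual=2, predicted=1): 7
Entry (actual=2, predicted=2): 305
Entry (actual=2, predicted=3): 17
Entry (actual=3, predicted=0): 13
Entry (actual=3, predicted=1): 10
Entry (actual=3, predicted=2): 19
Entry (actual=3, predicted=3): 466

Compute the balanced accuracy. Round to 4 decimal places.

0.8017

Balanced accuracy = mean of per-class recall.
  0: recall = 212/287 = 0.73868
  1: recall = 364/544 = 0.66912
  2: recall = 305/346 = 0.88150
  3: recall = 466/508 = 0.91732
Mean = (0.73868 + 0.66912 + 0.88150 + 0.91732) / 4 = 0.8017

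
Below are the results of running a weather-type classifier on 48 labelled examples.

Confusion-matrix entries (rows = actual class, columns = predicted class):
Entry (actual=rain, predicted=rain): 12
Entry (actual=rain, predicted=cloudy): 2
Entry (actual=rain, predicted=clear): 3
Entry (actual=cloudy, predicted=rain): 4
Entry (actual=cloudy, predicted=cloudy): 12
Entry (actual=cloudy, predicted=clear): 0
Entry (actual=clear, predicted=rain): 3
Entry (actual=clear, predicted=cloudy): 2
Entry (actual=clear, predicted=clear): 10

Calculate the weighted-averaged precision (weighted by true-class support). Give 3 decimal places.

0.714

Per-class precision (TP/(TP+FP)):
  rain: TP=12, FP=4+3=7 → 12/19 = 0.6316
  cloudy: TP=12, FP=2+2=4 → 12/16 = 0.7500
  clear: TP=10, FP=3+0=3 → 10/13 = 0.7692
Weighted-precision = Σ (supportᵢ/N)·precisionᵢ with N=48: (17/48)·0.6316 + (16/48)·0.7500 + (15/48)·0.7692 = 0.714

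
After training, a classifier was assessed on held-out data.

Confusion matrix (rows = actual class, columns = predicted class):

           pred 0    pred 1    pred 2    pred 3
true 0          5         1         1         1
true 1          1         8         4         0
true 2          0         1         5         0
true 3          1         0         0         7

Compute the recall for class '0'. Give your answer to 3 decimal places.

0.625

recall = TP/(TP+FN).
0: TP=5, FN=1+1+1=3 → 5/8 = 0.6250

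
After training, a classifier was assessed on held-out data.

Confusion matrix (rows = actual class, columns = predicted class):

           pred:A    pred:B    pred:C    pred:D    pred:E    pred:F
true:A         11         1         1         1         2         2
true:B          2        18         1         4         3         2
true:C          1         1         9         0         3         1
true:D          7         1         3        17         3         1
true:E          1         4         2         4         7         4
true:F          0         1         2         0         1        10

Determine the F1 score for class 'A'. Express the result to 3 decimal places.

Treat 'A' as positive and all other classes as negative.
F1 score = 2·TP/(2·TP+FP+FN).
A: TP=11, FP=2+1+7+1+0=11, FN=1+1+1+2+2=7 → 22/40 = 0.5500

0.550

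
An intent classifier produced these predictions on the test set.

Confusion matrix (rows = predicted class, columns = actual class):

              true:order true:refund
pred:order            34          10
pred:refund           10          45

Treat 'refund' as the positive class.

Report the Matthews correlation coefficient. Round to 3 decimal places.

0.591

MCC = (TP·TN − FP·FN) / √((TP+FP)(TP+FN)(TN+FP)(TN+FN))
Numerator = 45·34 − 10·10 = 1430
Denominator = √(55·55·44·44) = √5856400 = 2420.0000
MCC = 1430 / 2420.0000 = 0.591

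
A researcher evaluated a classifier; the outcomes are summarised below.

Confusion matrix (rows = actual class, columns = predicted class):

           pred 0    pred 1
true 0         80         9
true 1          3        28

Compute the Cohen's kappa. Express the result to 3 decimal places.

0.755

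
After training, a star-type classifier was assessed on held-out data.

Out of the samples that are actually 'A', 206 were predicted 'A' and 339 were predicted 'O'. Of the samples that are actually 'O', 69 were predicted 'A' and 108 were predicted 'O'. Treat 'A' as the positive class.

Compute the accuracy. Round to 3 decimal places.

Accuracy = (TP+TN)/N = (206+108)/722 = 0.435

0.435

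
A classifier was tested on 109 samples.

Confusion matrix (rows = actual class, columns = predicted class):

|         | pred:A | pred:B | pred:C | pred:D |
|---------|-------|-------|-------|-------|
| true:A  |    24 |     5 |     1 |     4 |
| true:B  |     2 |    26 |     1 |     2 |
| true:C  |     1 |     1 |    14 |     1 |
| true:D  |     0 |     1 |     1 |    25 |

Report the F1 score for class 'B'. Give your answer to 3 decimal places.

0.813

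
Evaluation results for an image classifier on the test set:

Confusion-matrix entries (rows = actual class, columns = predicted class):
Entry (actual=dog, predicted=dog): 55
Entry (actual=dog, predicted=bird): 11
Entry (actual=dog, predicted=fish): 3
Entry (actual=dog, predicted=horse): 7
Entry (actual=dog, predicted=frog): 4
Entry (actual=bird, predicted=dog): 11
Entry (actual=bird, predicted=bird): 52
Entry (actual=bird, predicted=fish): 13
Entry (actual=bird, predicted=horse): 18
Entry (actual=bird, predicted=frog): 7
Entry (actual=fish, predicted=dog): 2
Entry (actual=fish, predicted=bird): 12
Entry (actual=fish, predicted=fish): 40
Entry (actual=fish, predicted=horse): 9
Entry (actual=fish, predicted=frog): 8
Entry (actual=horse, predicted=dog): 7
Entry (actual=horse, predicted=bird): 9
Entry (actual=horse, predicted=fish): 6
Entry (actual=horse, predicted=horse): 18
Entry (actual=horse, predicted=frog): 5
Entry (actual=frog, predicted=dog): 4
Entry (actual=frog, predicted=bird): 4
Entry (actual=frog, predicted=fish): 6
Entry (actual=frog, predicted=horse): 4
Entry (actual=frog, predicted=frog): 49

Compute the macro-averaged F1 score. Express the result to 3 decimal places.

Per-class F1 score (2·TP/(2·TP+FP+FN)):
  dog: TP=55, FP=11+2+7+4=24, FN=11+3+7+4=25 → 110/159 = 0.6918
  bird: TP=52, FP=11+12+9+4=36, FN=11+13+18+7=49 → 104/189 = 0.5503
  fish: TP=40, FP=3+13+6+6=28, FN=2+12+9+8=31 → 80/139 = 0.5755
  horse: TP=18, FP=7+18+9+4=38, FN=7+9+6+5=27 → 36/101 = 0.3564
  frog: TP=49, FP=4+7+8+5=24, FN=4+4+6+4=18 → 98/140 = 0.7000
Macro-F1 score = mean = (0.6918 + 0.5503 + 0.5755 + 0.3564 + 0.7000) / 5 = 0.575

0.575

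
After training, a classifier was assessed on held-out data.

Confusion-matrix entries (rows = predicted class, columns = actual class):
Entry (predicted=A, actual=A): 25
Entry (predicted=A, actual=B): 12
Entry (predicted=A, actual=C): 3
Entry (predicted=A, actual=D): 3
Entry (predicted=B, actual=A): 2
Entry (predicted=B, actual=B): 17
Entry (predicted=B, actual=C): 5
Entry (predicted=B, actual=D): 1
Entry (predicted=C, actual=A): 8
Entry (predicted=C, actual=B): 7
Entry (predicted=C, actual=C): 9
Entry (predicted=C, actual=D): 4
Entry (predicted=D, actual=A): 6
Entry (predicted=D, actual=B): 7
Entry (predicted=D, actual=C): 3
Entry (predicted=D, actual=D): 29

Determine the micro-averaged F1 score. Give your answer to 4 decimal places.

Micro-averaging pools counts across classes: ΣTP=80, ΣFP=61, ΣFN=61.
Micro-F1 score = 2·TP/(2·TP+FP+FN) on pooled counts = 0.5674 (equals overall accuracy in single-label multiclass).

0.5674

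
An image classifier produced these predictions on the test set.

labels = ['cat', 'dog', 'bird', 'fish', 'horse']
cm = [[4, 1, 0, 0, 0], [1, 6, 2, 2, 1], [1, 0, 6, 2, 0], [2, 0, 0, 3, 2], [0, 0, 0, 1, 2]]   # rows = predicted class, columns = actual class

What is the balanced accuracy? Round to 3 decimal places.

Balanced accuracy = mean of per-class recall.
  cat: recall = 4/8 = 0.5000
  dog: recall = 6/7 = 0.8571
  bird: recall = 6/8 = 0.7500
  fish: recall = 3/8 = 0.3750
  horse: recall = 2/5 = 0.4000
Mean = (0.5000 + 0.8571 + 0.7500 + 0.3750 + 0.4000) / 5 = 0.576

0.576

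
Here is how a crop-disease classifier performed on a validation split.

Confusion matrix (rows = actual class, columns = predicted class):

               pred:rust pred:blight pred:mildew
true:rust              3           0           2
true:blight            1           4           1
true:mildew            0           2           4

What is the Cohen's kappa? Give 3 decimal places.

0.466

Observed agreement pₒ = trace/N = 11/17 = 0.6471
Expected agreement pₑ = Σ (rowᵢ·colᵢ)/N² = (5·4 + 6·6 + 6·7)/17² = 0.3391
κ = (pₒ − pₑ)/(1 − pₑ) = (0.6471 − 0.3391)/(1 − 0.3391) = 0.466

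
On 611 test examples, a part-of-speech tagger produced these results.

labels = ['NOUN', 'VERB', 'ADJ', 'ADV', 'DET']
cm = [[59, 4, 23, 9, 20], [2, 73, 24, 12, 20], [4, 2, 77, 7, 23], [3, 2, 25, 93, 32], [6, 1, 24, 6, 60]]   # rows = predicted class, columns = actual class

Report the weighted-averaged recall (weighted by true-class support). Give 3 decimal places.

Per-class recall (TP/(TP+FN)):
  NOUN: TP=59, FN=2+4+3+6=15 → 59/74 = 0.7973
  VERB: TP=73, FN=4+2+2+1=9 → 73/82 = 0.8902
  ADJ: TP=77, FN=23+24+25+24=96 → 77/173 = 0.4451
  ADV: TP=93, FN=9+12+7+6=34 → 93/127 = 0.7323
  DET: TP=60, FN=20+20+23+32=95 → 60/155 = 0.3871
Weighted-recall = Σ (supportᵢ/N)·recallᵢ with N=611: (74/611)·0.7973 + (82/611)·0.8902 + (173/611)·0.4451 + (127/611)·0.7323 + (155/611)·0.3871 = 0.592

0.592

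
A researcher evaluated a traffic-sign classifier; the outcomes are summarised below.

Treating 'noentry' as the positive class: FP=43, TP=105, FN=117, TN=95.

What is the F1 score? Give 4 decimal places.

Precision = TP/(TP+FP) = 105/148 = 0.7095
Recall = TP/(TP+FN) = 105/222 = 0.4730
F1 = 2·TP/(2·TP+FP+FN) = 210/370 = 0.5676

0.5676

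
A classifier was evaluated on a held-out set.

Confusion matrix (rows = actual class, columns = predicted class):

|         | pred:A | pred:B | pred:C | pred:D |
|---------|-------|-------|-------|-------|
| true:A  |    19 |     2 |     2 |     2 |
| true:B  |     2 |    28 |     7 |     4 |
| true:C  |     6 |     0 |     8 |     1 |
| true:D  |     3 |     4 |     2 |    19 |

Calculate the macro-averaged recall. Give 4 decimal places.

Per-class recall (TP/(TP+FN)):
  A: TP=19, FN=2+2+2=6 → 19/25 = 0.76000
  B: TP=28, FN=2+7+4=13 → 28/41 = 0.68293
  C: TP=8, FN=6+0+1=7 → 8/15 = 0.53333
  D: TP=19, FN=3+4+2=9 → 19/28 = 0.67857
Macro-recall = mean = (0.76000 + 0.68293 + 0.53333 + 0.67857) / 4 = 0.6637

0.6637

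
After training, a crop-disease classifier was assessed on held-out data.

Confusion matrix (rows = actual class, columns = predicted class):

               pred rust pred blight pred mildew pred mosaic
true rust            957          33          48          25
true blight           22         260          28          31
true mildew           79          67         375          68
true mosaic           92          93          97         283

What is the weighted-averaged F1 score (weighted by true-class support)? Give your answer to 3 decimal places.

0.727

Per-class F1 score (2·TP/(2·TP+FP+FN)):
  rust: TP=957, FP=22+79+92=193, FN=33+48+25=106 → 1914/2213 = 0.8649
  blight: TP=260, FP=33+67+93=193, FN=22+28+31=81 → 520/794 = 0.6549
  mildew: TP=375, FP=48+28+97=173, FN=79+67+68=214 → 750/1137 = 0.6596
  mosaic: TP=283, FP=25+31+68=124, FN=92+93+97=282 → 566/972 = 0.5823
Weighted-F1 score = Σ (supportᵢ/N)·F1 scoreᵢ with N=2558: (1063/2558)·0.8649 + (341/2558)·0.6549 + (589/2558)·0.6596 + (565/2558)·0.5823 = 0.727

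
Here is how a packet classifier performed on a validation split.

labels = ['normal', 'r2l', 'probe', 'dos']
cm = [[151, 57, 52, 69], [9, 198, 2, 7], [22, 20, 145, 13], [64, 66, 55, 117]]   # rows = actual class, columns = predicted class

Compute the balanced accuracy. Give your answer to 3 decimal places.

0.622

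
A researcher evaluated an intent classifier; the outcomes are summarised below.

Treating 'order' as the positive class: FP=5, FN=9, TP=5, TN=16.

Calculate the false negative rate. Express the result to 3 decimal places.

0.643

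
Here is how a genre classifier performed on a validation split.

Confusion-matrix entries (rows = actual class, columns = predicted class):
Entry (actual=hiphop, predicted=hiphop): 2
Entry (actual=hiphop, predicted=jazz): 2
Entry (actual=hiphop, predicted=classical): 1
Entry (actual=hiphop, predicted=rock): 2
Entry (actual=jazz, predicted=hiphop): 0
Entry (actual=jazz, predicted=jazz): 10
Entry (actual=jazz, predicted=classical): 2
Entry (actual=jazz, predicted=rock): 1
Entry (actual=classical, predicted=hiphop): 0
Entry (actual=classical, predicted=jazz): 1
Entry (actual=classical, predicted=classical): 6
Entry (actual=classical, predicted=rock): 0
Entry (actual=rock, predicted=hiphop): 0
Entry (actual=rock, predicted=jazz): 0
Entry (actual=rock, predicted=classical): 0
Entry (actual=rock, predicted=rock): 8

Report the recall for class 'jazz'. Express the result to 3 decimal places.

Take TP from the diagonal, FP from the rest of the 'jazz' prediction marginal, FN from the rest of the 'jazz' actual marginal.
recall = TP/(TP+FN).
jazz: TP=10, FN=0+2+1=3 → 10/13 = 0.7692

0.769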